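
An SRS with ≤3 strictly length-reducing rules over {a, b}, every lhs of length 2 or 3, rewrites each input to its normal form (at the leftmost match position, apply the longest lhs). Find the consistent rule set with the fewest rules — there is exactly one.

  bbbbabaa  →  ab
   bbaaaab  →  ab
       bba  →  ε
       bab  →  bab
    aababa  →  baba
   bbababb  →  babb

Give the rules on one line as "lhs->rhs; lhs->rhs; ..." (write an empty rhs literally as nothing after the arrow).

  | bbbbabaa => bbaabaa => aaabaa => abaa => ab
  | bbaaaab => aaaaab => aaab => ab
  | bba => aa => ε
  | bab

aa->; bba->aa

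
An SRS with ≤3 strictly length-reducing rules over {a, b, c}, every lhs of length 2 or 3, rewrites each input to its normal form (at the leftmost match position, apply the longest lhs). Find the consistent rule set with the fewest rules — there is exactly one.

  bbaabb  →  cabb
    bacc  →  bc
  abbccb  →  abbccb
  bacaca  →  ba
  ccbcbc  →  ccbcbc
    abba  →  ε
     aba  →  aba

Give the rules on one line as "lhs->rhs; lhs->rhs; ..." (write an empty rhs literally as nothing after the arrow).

  | bbaabb => cabb
  | bacc => bc
  | abbccb
  | bacaca => baca => ba

ac->; bba->c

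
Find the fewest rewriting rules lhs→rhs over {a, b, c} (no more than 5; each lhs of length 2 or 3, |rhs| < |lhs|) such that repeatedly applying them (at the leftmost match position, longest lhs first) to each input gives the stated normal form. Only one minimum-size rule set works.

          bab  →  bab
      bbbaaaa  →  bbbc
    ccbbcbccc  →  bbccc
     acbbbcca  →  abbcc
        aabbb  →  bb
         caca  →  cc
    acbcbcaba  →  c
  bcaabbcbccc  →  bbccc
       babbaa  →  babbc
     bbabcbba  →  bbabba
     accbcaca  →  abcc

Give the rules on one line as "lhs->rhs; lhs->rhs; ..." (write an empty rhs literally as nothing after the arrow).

  | bab
  | bbbaaaa => bbbcaa => bbbca => bbbc
  | ccbbcbccc => bbcbccc => bbccc
  | acbbbcca => abbcca => abbcc

aa->c; ca->c; cb->; ccb->b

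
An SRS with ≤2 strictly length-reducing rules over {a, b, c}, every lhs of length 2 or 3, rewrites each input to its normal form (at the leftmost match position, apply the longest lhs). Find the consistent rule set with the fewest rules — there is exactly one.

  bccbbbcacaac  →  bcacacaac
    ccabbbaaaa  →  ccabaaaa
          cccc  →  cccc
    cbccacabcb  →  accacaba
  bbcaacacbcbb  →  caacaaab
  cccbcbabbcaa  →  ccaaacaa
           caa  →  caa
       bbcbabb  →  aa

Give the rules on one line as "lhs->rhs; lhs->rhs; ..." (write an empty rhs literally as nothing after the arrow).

  | bccbbbcacaac => bcabbcacaac => bcacacaac
  | ccabbbaaaa => ccabaaaa
  | cccc
  | cbccacabcb => accacabcb => accacaba

bb->; cb->a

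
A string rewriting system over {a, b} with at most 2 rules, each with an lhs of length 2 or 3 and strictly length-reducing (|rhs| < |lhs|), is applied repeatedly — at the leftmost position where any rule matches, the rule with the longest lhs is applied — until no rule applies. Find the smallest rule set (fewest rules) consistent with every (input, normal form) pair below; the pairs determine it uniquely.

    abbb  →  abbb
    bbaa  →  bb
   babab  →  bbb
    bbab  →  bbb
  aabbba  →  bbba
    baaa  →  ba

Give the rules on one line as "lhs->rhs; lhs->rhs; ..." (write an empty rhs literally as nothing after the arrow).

aa->; bab->bb

  | abbb
  | bbaa => bb
  | babab => bbab => bbb
  | bbab => bbb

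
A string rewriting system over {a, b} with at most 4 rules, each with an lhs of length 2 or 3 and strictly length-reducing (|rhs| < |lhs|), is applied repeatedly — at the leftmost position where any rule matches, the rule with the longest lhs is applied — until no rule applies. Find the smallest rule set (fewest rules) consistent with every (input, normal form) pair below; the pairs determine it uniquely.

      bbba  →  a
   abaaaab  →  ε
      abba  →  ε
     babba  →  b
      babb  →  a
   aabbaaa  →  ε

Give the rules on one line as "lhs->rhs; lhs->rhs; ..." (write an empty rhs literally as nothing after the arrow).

  | bbba => aba => a
  | abaaaab => aaaab => baab => ab => ε
  | abba => ba => ε
  | babba => bba => aa => b

aa->b; ab->; ba->; bb->a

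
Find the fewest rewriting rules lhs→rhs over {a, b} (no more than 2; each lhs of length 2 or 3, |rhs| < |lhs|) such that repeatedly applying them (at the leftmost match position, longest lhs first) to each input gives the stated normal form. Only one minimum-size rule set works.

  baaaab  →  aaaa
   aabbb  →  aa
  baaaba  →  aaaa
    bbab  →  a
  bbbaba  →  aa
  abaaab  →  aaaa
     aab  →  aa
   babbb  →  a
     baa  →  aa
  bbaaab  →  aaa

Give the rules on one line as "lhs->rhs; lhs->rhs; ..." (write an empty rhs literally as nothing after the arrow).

  | baaaab => aaaab => aaaa
  | aabbb => aabb => aab => aa
  | baaaba => aaaba => aaaa
  | bbab => bab => ab => a

ab->a; ba->a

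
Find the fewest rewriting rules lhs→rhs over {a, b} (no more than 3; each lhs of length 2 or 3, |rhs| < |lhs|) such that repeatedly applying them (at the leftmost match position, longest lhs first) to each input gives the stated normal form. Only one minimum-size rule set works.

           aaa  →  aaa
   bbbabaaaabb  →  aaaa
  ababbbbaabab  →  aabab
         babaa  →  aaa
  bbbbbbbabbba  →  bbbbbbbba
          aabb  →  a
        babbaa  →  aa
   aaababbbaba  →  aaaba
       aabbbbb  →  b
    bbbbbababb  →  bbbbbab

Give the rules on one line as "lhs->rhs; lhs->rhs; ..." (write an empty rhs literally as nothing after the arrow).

  | aaa
  | bbbabaaaabb => bbbaaaaabb => bbaaaaabb => baaaaabb => aaaaabb => aaaa
  | ababbbbaabab => abbbaabab => baabab => aabab
  | babaa => baaa => aaa

abb->; baa->aa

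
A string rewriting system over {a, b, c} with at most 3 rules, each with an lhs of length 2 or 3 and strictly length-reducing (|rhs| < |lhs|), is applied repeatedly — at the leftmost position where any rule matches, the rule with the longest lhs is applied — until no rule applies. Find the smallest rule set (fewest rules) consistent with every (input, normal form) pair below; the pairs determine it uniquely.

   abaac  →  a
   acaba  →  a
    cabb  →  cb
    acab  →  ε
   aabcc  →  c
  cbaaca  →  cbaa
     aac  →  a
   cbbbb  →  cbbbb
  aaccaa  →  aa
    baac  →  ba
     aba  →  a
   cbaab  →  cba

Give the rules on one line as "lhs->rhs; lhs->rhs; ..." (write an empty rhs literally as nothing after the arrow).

  | abaac => aac => a
  | acaba => aba => a
  | cabb => cb
  | acab => ab => ε

ab->; ac->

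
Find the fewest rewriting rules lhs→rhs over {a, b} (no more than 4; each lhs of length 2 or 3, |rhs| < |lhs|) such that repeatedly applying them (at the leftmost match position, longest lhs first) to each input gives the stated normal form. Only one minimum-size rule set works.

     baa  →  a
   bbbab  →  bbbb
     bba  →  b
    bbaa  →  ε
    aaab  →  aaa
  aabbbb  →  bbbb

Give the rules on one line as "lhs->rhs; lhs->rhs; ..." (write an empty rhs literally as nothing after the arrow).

ab->a; abb->bb; ba->; bab->bb

  | baa => a
  | bbbab => bbbb
  | bba => b
  | bbaa => ba => ε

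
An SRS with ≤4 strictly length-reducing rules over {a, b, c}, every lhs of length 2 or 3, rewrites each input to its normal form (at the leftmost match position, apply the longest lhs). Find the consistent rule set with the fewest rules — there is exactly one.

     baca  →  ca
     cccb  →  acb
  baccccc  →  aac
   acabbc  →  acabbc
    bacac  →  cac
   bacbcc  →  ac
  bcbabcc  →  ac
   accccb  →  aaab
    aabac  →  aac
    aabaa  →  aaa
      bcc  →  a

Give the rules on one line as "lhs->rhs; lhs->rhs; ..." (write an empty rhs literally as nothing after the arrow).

ba->; bcc->cc; cc->a

  | baca => ca
  | cccb => acb
  | baccccc => ccccc => accc => aac
  | acabbc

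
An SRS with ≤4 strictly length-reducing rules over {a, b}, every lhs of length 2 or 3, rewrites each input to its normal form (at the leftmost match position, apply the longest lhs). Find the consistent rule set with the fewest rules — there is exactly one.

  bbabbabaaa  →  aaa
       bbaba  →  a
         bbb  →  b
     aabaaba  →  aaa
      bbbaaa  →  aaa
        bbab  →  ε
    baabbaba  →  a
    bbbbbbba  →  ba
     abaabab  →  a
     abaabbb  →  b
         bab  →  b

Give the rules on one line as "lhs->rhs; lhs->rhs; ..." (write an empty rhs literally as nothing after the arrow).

  | bbabbabaaa => abbabaaa => babaaa => baaa => aaa
  | bbaba => aba => a
  | bbb => b
  | aabaaba => aaaba => aaa

ab->; baa->aa; bb->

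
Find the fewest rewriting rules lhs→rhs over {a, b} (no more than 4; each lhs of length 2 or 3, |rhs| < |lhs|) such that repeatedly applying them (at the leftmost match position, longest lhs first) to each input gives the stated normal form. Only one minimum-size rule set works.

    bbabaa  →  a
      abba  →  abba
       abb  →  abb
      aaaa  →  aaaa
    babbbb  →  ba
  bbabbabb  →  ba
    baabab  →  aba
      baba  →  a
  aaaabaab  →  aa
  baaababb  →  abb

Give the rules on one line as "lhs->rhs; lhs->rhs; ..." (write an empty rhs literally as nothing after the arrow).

aab->; baa->a; bab->ba

  | bbabaa => bbaaa => baa => a
  | abba
  | abb
  | aaaa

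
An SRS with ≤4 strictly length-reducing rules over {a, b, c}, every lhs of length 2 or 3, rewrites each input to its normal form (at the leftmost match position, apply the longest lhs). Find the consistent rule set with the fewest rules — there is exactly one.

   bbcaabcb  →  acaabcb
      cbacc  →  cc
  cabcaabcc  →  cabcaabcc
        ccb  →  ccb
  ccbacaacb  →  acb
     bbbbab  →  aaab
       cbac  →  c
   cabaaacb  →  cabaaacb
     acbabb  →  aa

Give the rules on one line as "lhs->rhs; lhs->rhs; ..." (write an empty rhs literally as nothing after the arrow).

  | bbcaabcb => acaabcb
  | cbacc => cc
  | cabcaabcc
  | ccb

bb->a; cba->; cca->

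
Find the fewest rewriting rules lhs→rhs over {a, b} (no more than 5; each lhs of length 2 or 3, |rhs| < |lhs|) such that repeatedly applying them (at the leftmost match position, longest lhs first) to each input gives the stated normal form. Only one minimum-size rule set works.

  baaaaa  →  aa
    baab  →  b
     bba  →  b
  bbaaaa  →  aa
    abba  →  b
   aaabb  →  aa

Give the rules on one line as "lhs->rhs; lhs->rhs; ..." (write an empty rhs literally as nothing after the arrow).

  | baaaaa => aaaa => aaa => aa
  | baab => ab => b
  | bba => b
  | bbaaaa => baaa => aa

aaa->aa; aab->aa; ab->b; ba->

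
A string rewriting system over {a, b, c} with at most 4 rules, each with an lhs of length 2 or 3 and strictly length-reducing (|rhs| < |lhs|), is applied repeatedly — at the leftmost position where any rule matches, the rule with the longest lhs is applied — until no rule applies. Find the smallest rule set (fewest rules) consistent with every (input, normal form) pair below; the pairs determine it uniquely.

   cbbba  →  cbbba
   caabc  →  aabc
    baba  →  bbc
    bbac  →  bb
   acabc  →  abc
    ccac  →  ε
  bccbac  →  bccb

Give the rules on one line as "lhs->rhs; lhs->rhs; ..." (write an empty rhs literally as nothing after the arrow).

  | cbbba
  | caabc => aabc
  | baba => bbc
  | bbac => bb

aba->bc; ac->; ca->a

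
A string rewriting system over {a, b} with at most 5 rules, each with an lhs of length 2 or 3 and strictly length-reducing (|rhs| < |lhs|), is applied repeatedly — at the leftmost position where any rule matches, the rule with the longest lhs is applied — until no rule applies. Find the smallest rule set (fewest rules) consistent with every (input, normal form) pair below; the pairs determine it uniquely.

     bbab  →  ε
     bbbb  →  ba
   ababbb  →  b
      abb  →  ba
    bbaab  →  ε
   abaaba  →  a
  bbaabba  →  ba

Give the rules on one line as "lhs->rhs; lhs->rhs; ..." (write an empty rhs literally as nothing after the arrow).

  | bbab => aab => ab => ε
  | bbbb => abb => ba
  | ababbb => abbb => bab => b
  | abb => ba

aa->a; ab->; abb->ba; bb->a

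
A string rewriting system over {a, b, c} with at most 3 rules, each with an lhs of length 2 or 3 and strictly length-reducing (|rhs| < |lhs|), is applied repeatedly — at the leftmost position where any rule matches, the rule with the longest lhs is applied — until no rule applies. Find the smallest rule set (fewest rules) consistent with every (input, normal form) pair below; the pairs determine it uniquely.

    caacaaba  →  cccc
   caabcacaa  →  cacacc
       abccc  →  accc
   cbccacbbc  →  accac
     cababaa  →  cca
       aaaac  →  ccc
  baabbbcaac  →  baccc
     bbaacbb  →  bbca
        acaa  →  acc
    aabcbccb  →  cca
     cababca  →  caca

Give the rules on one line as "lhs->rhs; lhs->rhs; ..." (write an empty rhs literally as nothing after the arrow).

aa->c; ab->a; cb->a

  | caacaaba => cccaaba => ccccba => cccaa => cccc
  | caabcacaa => ccbcacaa => cacacaa => cacacc
  | abccc => accc
  | cbccacbbc => accacbbc => accaabc => acccbc => accac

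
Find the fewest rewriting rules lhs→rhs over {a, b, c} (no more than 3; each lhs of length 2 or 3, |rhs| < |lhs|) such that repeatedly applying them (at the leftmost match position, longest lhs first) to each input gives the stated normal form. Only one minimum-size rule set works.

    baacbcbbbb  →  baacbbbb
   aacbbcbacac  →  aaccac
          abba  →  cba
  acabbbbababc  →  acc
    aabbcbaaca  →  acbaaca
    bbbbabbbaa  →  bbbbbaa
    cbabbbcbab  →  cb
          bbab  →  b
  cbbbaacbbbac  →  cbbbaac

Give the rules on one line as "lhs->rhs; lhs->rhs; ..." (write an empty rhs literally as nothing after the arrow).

ab->c; bac->cc; bc->

  | baacbcbbbb => baacbbbb
  | aacbbcbacac => aacbbacac => aacbccac => aaccac
  | abba => cba
  | acabbbbababc => accbbbababc => accbbbcabc => accbbabc => accbbcc => accbc => acc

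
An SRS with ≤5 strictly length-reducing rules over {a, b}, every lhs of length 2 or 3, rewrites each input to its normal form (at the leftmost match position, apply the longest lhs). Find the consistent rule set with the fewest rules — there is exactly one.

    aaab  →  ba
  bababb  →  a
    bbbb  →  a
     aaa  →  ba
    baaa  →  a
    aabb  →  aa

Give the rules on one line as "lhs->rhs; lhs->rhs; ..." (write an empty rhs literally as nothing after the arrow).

aaa->ba; ab->a; baa->; bb->a

  | aaab => bab => ba
  | bababb => baabb => bb => a
  | bbbb => abb => ab => a
  | aaa => ba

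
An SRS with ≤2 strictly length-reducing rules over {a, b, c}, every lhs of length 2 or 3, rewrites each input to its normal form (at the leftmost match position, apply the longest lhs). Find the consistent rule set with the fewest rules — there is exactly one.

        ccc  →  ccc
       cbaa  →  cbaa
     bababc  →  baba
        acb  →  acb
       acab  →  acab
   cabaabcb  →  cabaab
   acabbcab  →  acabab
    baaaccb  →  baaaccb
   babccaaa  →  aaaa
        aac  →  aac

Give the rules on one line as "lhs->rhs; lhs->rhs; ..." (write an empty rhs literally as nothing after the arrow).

bac->a; bc->

  | ccc
  | cbaa
  | bababc => baba
  | acb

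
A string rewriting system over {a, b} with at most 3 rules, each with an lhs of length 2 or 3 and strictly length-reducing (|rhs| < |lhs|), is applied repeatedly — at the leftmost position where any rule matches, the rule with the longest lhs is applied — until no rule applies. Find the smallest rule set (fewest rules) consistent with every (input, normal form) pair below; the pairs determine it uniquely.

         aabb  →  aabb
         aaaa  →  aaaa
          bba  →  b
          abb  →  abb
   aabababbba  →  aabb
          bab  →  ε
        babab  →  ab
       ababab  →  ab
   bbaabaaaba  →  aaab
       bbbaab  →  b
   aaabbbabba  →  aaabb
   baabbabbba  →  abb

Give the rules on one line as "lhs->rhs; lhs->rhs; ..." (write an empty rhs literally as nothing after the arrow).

  | aabb
  | aaaa
  | bba => b
  | abb

aba->ab; ba->; bab->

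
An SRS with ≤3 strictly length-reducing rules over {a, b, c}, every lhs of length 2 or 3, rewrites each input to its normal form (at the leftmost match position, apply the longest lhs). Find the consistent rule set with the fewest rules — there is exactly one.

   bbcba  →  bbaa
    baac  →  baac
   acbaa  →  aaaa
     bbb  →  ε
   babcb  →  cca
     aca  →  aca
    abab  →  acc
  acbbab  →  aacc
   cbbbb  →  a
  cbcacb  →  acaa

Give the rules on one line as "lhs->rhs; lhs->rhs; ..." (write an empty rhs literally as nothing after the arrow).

  | bbcba => bbaa
  | baac
  | acbaa => aaaa
  | bbb => ε

bab->cc; bbb->; cb->a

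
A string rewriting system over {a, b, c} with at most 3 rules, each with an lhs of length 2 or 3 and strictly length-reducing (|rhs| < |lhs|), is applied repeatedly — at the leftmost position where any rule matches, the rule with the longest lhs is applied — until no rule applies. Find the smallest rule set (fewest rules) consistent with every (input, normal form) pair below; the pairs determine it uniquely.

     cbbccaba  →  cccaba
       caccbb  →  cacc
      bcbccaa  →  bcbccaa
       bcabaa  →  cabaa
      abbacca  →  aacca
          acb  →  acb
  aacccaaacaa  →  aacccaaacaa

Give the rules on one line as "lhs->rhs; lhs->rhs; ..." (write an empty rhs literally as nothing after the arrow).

  | cbbccaba => cccaba
  | caccbb => cacc
  | bcbccaa
  | bcabaa => cabaa

bb->; bca->ca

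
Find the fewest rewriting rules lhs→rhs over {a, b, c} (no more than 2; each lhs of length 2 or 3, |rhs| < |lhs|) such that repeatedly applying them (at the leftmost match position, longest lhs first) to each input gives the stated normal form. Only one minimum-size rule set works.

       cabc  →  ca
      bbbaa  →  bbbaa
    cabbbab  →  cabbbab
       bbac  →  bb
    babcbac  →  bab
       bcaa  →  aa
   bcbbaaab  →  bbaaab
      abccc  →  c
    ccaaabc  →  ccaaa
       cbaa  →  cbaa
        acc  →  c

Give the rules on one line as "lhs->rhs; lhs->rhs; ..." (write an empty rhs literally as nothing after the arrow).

  | cabc => ca
  | bbbaa
  | cabbbab
  | bbac => bb

ac->; bc->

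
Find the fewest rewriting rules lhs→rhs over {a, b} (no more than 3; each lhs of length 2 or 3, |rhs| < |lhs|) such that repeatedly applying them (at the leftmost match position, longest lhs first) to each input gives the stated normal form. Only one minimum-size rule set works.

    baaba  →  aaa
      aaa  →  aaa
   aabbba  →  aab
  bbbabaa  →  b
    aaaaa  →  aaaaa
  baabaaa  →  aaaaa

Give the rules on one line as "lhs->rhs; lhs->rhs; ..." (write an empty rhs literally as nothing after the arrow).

  | baaba => aaba => aaa
  | aaa
  | aabbba => aabba => aabb => aab
  | bbbabaa => bbabaa => bbbaa => bbaa => bba => bb => b

ba->a; bb->b; bba->bb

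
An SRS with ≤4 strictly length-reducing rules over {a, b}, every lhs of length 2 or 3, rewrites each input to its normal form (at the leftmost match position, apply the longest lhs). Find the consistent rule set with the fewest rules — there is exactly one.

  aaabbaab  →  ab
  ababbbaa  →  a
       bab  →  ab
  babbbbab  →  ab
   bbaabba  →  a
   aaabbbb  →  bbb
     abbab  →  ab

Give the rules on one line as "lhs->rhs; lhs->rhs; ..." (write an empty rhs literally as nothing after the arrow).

aa->a; abb->b; ba->a

  | aaabbaab => aabbaab => abbaab => baab => aab => ab
  | ababbbaa => aabbbaa => abbbaa => bbaa => baa => aa => a
  | bab => ab
  | babbbbab => abbbbab => bbbab => bbab => bab => ab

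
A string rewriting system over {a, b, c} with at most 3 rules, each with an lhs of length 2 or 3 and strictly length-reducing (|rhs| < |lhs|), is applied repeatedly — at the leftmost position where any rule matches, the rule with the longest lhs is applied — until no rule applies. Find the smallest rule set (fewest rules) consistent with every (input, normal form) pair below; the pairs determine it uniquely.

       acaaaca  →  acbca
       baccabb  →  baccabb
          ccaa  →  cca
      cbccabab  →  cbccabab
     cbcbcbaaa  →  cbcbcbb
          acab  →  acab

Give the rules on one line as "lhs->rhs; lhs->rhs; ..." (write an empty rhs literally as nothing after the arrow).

  | acaaaca => acbca
  | baccabb
  | ccaa => cca
  | cbccabab

aa->a; aaa->b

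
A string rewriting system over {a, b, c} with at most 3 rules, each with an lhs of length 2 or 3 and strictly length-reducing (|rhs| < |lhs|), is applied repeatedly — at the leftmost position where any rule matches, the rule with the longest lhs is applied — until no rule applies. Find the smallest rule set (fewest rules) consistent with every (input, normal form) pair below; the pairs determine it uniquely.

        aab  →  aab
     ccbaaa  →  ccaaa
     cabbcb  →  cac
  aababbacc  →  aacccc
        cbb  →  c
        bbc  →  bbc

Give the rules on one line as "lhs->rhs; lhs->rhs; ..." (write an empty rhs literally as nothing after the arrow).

  | aab
  | ccbaaa => ccaaa
  | cabbcb => cacb => cac
  | aababbacc => aabaacc => aacccc

abb->a; baa->cc; cb->c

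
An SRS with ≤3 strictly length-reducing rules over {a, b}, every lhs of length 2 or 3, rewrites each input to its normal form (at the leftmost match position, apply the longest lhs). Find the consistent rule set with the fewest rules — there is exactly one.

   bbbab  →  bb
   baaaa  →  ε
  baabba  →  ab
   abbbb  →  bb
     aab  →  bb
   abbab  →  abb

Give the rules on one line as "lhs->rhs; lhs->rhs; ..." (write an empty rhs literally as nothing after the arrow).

aa->b; ba->; bbb->a

  | bbbab => aab => bb
  | baaaa => aaa => ba => ε
  | baabba => abba => ab
  | abbbb => aab => bb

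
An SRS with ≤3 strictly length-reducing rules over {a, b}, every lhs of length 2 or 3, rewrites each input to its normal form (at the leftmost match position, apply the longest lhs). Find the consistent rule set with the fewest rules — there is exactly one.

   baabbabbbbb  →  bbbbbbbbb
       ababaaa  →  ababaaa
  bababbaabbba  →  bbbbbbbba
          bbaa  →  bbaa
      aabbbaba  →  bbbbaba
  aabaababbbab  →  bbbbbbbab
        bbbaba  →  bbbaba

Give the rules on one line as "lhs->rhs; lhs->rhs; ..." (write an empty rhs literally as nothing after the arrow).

  | baabbabbbbb => bbbbabbbbb => bbbbbbbbb
  | ababaaa
  | bababbaabbba => babbbaabbba => bbbbaabbba => bbbbbbbba
  | bbaa

aab->bb; abb->bb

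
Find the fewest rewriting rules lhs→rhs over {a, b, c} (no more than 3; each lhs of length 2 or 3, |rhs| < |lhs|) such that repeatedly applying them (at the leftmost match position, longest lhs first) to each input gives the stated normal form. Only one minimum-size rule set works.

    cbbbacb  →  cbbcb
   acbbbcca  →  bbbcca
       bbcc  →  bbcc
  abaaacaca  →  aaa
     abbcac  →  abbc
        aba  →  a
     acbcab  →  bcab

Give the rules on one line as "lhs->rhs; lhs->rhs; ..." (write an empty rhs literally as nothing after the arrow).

  | cbbbacb => cbbcb
  | acbbbcca => bbbcca
  | bbcc
  | abaaacaca => aaacaca => aaaca => aaa

ac->; ba->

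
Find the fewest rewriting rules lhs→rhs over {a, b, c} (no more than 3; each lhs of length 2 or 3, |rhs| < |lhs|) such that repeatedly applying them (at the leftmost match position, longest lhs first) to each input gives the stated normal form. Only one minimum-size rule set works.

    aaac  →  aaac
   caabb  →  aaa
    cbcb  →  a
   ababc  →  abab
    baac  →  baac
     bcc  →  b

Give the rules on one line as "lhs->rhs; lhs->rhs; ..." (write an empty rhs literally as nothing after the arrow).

  | aaac
  | caabb => aabb => aaa
  | cbcb => cbb => ca => a
  | ababc => abab

bb->a; bc->b; ca->a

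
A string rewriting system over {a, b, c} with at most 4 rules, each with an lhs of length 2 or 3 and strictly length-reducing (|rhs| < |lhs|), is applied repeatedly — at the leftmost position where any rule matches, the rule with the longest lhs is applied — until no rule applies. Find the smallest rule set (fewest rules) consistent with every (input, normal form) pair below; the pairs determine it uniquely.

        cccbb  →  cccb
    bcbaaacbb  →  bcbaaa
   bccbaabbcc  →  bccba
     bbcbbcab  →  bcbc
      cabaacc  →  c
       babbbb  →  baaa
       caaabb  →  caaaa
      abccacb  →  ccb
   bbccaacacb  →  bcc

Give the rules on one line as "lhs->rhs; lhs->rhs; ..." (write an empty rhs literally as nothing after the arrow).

ab->; abb->aa; ac->; bb->b

  | cccbb => cccb
  | bcbaaacbb => bcbaabb => bcbaaa
  | bccbaabbcc => bccbaaacc => bccbaac => bccba
  | bbcbbcab => bcbbcab => bcbcab => bcbc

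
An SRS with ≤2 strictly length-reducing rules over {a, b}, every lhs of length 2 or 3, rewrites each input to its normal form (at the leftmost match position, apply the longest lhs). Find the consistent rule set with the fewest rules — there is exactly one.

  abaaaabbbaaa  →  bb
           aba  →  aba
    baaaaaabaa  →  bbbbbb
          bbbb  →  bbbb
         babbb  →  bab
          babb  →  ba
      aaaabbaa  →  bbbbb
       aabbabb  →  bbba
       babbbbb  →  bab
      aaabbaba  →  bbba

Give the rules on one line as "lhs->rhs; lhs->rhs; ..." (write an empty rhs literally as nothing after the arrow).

  | abaaaabbbaaa => abbaabbbaaa => aaabbbaaa => babbbaaa => babaaa => babba => baa => bb
  | aba
  | baaaaaabaa => bbaaaabaa => bbbaabaa => bbbbbaa => bbbbbb
  | bbbb

aa->b; abb->a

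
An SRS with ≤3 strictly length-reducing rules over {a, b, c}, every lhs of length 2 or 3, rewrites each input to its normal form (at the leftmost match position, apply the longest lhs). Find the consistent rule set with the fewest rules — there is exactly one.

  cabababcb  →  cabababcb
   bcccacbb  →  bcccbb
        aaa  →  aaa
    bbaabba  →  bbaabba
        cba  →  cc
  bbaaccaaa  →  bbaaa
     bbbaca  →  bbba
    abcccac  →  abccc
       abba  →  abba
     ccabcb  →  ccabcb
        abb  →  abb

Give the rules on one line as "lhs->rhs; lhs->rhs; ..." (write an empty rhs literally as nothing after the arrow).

  | cabababcb
  | bcccacbb => bcccbb
  | aaa
  | bbaabba

ac->; cba->cc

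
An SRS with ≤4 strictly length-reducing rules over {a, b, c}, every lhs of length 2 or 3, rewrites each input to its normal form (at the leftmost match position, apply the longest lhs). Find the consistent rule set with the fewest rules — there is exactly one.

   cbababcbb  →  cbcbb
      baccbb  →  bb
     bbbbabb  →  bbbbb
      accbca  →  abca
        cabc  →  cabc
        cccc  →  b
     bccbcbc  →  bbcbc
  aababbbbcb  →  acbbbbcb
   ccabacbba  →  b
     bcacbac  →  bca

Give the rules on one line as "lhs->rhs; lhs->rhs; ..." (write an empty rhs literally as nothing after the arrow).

aba->c; ba->; cc->; ccc->bc

  | cbababcbb => cbabcbb => cbcbb
  | baccbb => ccbb => bb
  | bbbbabb => bbbbb
  | accbca => abca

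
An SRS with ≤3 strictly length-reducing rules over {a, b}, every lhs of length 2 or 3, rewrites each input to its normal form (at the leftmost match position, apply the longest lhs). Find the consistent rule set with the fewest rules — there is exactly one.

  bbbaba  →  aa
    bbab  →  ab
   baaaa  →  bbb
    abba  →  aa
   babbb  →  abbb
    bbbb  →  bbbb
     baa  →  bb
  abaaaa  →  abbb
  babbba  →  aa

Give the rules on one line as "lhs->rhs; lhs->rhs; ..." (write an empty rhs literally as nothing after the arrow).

  | bbbaba => bbaba => baba => aba => aa
  | bbab => bab => ab
  | baaaa => bbaa => bbb
  | abba => aba => aa

ba->a; baa->bb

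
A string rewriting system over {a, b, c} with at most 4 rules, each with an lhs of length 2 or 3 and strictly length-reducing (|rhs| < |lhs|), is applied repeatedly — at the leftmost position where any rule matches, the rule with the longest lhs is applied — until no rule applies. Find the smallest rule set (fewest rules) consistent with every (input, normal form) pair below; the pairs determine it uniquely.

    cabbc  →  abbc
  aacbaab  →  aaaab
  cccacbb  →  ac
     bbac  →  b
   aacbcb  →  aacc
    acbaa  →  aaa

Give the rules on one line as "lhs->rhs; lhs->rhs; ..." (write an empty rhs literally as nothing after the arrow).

  | cabbc => abbc
  | aacbaab => aacaab => aaaab
  | cccacbb => ccacbb => cacbb => acbb => acb => ac
  | bbac => b

bac->; ca->a; cb->c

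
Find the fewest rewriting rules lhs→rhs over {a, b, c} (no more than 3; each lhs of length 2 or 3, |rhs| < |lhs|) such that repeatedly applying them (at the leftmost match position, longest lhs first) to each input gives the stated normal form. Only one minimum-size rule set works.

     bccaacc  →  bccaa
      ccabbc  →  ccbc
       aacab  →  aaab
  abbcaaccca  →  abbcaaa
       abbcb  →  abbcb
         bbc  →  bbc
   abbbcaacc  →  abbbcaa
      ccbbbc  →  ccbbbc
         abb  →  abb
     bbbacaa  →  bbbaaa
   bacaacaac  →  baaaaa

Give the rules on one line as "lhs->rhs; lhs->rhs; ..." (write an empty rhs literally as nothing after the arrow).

  | bccaacc => bccaac => bccaa
  | ccabbc => ccbc
  | aacab => aaab
  | abbcaaccca => abbcaacca => abbcaaca => abbcaaa

ac->a; cab->c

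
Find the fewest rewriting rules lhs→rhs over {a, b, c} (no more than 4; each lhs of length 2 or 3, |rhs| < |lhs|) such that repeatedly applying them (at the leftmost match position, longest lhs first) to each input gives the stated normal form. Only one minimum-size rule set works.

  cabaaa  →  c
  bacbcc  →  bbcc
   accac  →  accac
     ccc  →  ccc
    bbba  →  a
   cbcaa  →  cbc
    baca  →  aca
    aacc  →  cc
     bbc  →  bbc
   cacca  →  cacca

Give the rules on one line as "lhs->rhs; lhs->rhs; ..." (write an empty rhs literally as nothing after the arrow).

aa->; acb->bb; ba->a

  | cabaaa => caaaa => caa => c
  | bacbcc => acbcc => bbcc
  | accac
  | ccc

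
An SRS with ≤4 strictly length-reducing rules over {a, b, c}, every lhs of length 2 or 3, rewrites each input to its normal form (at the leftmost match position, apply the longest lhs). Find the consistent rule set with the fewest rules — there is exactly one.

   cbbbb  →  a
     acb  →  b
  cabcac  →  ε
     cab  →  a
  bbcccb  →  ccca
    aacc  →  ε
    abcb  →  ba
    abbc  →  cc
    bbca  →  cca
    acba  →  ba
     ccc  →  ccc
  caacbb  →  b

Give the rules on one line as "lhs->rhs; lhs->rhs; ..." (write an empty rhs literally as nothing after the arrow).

  | cbbbb => abbb => bbb => cb => a
  | acb => b
  | cabcac => cbcac => acac => ac => ε
  | cab => cb => a

ab->b; ac->; bb->c; cb->a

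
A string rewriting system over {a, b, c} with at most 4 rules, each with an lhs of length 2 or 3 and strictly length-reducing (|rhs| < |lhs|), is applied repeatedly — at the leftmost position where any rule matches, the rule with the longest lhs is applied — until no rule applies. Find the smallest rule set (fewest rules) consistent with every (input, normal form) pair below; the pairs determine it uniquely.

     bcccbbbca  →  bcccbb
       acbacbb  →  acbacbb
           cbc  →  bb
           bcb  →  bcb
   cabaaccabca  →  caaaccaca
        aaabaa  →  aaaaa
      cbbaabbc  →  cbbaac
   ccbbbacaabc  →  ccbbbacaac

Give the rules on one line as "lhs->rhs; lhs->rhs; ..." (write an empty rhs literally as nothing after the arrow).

  | bcccbbbca => bcccbb
  | acbacbb
  | cbc => bb
  | bcb

ab->a; bca->; cbc->bb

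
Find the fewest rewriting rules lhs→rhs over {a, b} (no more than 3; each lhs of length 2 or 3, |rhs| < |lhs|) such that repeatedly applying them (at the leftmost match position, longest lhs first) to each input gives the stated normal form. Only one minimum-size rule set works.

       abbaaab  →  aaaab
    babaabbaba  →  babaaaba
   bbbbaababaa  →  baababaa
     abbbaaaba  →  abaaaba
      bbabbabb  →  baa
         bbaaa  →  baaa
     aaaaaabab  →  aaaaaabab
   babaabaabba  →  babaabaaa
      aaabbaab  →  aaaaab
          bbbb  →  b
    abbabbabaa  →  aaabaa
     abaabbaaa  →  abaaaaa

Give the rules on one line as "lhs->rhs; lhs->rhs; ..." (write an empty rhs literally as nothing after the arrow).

abb->a; bb->b

  | abbaaab => aaaab
  | babaabbaba => babaaaba
  | bbbbaababaa => bbbaababaa => bbaababaa => baababaa
  | abbbaaaba => abaaaba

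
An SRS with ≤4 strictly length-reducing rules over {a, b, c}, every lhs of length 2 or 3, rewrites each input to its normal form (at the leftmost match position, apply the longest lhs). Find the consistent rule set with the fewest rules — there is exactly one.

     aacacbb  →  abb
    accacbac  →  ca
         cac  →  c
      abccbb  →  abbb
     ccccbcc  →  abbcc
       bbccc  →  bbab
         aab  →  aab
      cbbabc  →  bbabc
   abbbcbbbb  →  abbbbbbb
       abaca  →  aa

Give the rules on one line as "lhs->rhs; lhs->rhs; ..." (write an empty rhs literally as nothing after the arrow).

  | aacacbb => aacbb => abb
  | accacbac => cacbac => cbac => bac => ca
  | cac => c
  | abccbb => abcbb => abbb

ac->; bac->ca; cb->b; ccc->ab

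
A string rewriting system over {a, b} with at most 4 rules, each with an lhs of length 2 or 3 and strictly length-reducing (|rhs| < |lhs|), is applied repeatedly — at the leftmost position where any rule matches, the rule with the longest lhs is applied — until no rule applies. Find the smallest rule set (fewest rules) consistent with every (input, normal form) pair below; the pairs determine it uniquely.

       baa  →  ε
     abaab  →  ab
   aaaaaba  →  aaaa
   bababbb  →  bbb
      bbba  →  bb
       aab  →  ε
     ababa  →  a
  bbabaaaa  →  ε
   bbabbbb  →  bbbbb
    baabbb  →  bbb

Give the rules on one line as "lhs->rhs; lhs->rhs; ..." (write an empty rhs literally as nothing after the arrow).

  | baa => ε
  | abaab => ab
  | aaaaaba => aaaa
  | bababbb => babbb => bbb

aab->; ba->; baa->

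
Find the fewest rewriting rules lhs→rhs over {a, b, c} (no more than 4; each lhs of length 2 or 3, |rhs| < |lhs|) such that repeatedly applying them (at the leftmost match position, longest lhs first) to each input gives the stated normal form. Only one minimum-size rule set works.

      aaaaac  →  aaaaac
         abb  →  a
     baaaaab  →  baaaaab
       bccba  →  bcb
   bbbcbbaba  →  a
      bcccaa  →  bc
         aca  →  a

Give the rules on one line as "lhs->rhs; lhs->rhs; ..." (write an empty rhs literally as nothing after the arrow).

  | aaaaac
  | abb => a
  | baaaaab
  | bccba => bcb

bb->; ca->; cba->b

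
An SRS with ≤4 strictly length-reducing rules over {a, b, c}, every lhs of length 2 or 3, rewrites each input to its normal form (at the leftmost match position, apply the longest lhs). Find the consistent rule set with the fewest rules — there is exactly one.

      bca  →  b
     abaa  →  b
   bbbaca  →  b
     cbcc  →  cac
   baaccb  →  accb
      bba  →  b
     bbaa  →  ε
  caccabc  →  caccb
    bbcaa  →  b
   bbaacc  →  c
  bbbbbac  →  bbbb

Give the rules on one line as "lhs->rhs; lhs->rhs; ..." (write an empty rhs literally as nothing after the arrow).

  | bca => aa => b
  | abaa => aa => b
  | bbbaca => bba => b
  | cbcc => cac

aa->b; ba->; bac->; bc->a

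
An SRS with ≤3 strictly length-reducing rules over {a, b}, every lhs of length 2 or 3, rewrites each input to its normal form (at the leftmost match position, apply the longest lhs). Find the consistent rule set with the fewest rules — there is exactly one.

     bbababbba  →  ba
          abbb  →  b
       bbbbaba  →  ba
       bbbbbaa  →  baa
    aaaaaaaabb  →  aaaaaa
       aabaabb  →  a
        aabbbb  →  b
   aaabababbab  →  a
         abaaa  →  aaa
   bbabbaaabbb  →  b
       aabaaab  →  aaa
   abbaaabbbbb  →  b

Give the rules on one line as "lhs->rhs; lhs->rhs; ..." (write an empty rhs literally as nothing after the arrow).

  | bbababbba => bababbba => babbba => bbba => bba => ba
  | abbb => bb => b
  | bbbbaba => bbbaba => bbaba => baba => ba
  | bbbbbaa => bbbbaa => bbbaa => bbaa => baa

ab->; bb->b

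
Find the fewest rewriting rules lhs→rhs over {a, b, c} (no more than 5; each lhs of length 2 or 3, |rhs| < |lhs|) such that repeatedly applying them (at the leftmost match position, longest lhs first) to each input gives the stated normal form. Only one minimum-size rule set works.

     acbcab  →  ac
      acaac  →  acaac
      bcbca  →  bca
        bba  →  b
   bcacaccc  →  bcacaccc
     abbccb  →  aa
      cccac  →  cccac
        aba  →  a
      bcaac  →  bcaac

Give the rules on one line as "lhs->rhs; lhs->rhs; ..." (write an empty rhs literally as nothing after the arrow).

  | acbcab => acab => ac
  | acaac
  | bcbca => bca
  | bba => b

ba->; bbc->a; cab->c; cb->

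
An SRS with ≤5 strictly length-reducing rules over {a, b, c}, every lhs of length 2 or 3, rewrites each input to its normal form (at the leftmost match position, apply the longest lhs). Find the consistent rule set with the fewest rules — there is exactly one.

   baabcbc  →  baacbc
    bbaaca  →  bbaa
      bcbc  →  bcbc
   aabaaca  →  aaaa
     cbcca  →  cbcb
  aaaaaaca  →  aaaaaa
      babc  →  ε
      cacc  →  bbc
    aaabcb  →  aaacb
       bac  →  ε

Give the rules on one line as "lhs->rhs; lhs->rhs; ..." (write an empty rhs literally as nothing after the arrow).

  | baabcbc => baacbc
  | bbaaca => bbaab => bbaa
  | bcbc
  | aabaaca => aaaaca => aaaab => aaaa

ab->a; bac->; ca->b; cac->bb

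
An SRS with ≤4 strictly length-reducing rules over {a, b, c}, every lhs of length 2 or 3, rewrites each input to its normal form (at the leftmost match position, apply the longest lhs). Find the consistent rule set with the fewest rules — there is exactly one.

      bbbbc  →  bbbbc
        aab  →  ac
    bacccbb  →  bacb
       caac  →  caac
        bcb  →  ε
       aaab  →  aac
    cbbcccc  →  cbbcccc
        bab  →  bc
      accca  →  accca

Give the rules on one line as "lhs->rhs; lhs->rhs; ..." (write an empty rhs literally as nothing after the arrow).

  | bbbbc
  | aab => ac
  | bacccbb => bacb
  | caac

ab->c; bcb->; ccb->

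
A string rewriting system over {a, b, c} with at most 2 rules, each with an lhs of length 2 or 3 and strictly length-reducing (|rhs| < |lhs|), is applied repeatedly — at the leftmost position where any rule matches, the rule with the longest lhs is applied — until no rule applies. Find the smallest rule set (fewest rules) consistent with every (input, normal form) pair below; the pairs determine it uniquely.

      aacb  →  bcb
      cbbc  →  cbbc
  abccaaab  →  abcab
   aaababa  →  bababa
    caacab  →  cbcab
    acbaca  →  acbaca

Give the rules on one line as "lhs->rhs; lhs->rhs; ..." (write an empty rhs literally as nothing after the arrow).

aa->b; ccb->c

  | aacb => bcb
  | cbbc
  | abccaaab => abccbab => abcab
  | aaababa => bababa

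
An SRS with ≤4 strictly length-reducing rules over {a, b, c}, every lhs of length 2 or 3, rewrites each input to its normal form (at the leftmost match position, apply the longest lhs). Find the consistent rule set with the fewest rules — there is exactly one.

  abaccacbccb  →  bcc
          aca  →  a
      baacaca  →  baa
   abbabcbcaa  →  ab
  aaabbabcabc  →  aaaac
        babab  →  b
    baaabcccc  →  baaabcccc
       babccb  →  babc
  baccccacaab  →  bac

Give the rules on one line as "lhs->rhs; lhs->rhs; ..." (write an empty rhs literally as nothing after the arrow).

  | abaccacbccb => bccacbccb => bccbccb => bcccb => bcc
  | aca => a
  | baacaca => baaca => baa
  | abbabcbcaa => aabcbcaa => aabcaa => aaba => ab

aba->b; bb->; ca->; cb->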